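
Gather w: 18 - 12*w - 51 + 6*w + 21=-6*w - 12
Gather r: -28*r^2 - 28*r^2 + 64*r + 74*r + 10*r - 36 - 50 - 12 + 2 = -56*r^2 + 148*r - 96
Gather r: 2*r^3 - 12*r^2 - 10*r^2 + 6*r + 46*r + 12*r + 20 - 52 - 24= 2*r^3 - 22*r^2 + 64*r - 56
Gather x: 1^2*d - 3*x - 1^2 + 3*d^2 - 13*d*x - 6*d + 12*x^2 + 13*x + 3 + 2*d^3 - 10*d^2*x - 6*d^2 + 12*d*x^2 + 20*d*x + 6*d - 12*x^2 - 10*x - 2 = 2*d^3 - 3*d^2 + 12*d*x^2 + d + x*(-10*d^2 + 7*d)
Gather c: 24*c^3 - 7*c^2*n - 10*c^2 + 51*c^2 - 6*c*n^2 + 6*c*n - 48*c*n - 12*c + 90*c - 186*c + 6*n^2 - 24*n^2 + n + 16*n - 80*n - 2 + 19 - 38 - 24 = 24*c^3 + c^2*(41 - 7*n) + c*(-6*n^2 - 42*n - 108) - 18*n^2 - 63*n - 45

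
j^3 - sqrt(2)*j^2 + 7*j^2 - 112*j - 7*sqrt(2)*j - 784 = (j + 7)*(j - 8*sqrt(2))*(j + 7*sqrt(2))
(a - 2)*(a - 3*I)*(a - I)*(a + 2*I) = a^4 - 2*a^3 - 2*I*a^3 + 5*a^2 + 4*I*a^2 - 10*a - 6*I*a + 12*I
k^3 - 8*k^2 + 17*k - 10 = (k - 5)*(k - 2)*(k - 1)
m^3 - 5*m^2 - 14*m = m*(m - 7)*(m + 2)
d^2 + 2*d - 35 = (d - 5)*(d + 7)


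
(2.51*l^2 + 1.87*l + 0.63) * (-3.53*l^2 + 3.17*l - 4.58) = -8.8603*l^4 + 1.3556*l^3 - 7.7918*l^2 - 6.5675*l - 2.8854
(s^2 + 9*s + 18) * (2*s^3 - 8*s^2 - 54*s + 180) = 2*s^5 + 10*s^4 - 90*s^3 - 450*s^2 + 648*s + 3240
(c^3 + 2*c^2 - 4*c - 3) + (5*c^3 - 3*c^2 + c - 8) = 6*c^3 - c^2 - 3*c - 11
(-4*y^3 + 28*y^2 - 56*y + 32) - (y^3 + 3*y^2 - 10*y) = -5*y^3 + 25*y^2 - 46*y + 32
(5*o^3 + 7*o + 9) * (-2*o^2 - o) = -10*o^5 - 5*o^4 - 14*o^3 - 25*o^2 - 9*o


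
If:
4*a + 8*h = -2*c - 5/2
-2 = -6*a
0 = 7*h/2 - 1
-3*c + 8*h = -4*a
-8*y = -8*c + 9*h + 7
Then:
No Solution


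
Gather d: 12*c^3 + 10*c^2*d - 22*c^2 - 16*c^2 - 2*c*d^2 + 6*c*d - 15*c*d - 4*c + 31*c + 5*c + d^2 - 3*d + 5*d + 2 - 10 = 12*c^3 - 38*c^2 + 32*c + d^2*(1 - 2*c) + d*(10*c^2 - 9*c + 2) - 8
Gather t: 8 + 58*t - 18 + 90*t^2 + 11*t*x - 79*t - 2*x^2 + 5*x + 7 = 90*t^2 + t*(11*x - 21) - 2*x^2 + 5*x - 3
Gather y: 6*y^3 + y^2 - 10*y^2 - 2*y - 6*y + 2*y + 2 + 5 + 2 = 6*y^3 - 9*y^2 - 6*y + 9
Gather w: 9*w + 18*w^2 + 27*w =18*w^2 + 36*w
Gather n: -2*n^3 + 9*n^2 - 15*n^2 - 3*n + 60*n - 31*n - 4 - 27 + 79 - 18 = -2*n^3 - 6*n^2 + 26*n + 30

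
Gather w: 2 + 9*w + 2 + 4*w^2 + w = 4*w^2 + 10*w + 4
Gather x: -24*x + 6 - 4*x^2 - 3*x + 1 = -4*x^2 - 27*x + 7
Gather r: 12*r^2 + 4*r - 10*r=12*r^2 - 6*r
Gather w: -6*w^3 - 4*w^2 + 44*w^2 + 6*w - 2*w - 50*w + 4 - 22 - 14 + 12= -6*w^3 + 40*w^2 - 46*w - 20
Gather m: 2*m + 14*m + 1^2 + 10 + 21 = 16*m + 32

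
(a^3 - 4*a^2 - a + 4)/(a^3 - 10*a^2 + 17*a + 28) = (a - 1)/(a - 7)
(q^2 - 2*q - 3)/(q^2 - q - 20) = (-q^2 + 2*q + 3)/(-q^2 + q + 20)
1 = 1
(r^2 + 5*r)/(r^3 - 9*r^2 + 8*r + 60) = r*(r + 5)/(r^3 - 9*r^2 + 8*r + 60)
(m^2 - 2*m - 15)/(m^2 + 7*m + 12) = (m - 5)/(m + 4)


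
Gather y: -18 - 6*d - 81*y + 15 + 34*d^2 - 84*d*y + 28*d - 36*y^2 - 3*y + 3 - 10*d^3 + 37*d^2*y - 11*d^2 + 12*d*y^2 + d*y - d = -10*d^3 + 23*d^2 + 21*d + y^2*(12*d - 36) + y*(37*d^2 - 83*d - 84)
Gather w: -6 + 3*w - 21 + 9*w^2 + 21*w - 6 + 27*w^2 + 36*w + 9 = 36*w^2 + 60*w - 24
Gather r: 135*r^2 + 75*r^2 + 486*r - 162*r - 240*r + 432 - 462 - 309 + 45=210*r^2 + 84*r - 294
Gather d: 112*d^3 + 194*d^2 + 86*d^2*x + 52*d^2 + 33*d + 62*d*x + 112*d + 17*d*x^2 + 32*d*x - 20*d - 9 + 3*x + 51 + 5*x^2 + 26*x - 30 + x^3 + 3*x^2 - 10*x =112*d^3 + d^2*(86*x + 246) + d*(17*x^2 + 94*x + 125) + x^3 + 8*x^2 + 19*x + 12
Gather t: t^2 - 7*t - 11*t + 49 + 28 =t^2 - 18*t + 77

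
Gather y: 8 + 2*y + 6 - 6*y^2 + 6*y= -6*y^2 + 8*y + 14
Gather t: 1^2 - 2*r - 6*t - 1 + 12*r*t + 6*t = 12*r*t - 2*r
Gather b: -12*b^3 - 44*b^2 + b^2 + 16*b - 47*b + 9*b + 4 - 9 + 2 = -12*b^3 - 43*b^2 - 22*b - 3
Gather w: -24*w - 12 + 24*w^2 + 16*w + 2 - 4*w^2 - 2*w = 20*w^2 - 10*w - 10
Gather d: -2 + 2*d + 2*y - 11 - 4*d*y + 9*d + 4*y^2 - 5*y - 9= d*(11 - 4*y) + 4*y^2 - 3*y - 22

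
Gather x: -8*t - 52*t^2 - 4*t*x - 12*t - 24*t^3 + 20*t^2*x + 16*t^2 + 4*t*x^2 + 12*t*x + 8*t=-24*t^3 - 36*t^2 + 4*t*x^2 - 12*t + x*(20*t^2 + 8*t)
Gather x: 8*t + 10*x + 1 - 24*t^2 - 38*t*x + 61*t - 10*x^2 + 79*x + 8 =-24*t^2 + 69*t - 10*x^2 + x*(89 - 38*t) + 9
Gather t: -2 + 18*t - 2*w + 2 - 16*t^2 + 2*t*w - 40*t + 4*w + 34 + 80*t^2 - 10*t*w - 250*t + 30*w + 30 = 64*t^2 + t*(-8*w - 272) + 32*w + 64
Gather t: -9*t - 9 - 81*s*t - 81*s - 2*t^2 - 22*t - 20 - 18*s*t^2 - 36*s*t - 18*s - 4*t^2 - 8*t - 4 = -99*s + t^2*(-18*s - 6) + t*(-117*s - 39) - 33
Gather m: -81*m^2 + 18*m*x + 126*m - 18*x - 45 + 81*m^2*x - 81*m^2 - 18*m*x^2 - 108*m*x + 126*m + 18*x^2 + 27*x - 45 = m^2*(81*x - 162) + m*(-18*x^2 - 90*x + 252) + 18*x^2 + 9*x - 90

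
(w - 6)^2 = w^2 - 12*w + 36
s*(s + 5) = s^2 + 5*s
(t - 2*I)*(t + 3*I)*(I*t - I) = I*t^3 - t^2 - I*t^2 + t + 6*I*t - 6*I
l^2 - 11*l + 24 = (l - 8)*(l - 3)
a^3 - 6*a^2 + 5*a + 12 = (a - 4)*(a - 3)*(a + 1)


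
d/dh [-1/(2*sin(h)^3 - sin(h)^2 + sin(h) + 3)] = (6*sin(h)^2 - 2*sin(h) + 1)*cos(h)/(2*sin(h)^3 - sin(h)^2 + sin(h) + 3)^2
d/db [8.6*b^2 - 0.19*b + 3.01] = 17.2*b - 0.19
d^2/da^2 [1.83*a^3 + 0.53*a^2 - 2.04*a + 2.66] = 10.98*a + 1.06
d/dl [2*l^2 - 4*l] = 4*l - 4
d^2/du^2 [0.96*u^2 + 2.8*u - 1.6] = 1.92000000000000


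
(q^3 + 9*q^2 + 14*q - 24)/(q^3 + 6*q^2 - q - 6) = (q + 4)/(q + 1)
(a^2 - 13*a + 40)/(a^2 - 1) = (a^2 - 13*a + 40)/(a^2 - 1)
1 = 1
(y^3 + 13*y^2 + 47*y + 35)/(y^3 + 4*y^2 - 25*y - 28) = (y + 5)/(y - 4)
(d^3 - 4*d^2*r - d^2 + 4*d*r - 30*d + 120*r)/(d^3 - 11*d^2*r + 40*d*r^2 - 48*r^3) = (d^2 - d - 30)/(d^2 - 7*d*r + 12*r^2)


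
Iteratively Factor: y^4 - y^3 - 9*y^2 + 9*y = (y)*(y^3 - y^2 - 9*y + 9) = y*(y - 3)*(y^2 + 2*y - 3) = y*(y - 3)*(y - 1)*(y + 3)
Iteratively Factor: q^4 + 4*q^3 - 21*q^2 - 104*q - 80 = (q + 4)*(q^3 - 21*q - 20) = (q - 5)*(q + 4)*(q^2 + 5*q + 4) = (q - 5)*(q + 4)^2*(q + 1)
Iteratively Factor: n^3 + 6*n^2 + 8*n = (n + 2)*(n^2 + 4*n) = (n + 2)*(n + 4)*(n)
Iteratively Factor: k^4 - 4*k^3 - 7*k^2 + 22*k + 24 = (k - 4)*(k^3 - 7*k - 6) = (k - 4)*(k - 3)*(k^2 + 3*k + 2) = (k - 4)*(k - 3)*(k + 1)*(k + 2)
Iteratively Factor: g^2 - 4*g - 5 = (g + 1)*(g - 5)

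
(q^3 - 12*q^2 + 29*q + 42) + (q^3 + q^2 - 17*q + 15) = 2*q^3 - 11*q^2 + 12*q + 57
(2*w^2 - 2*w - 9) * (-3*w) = -6*w^3 + 6*w^2 + 27*w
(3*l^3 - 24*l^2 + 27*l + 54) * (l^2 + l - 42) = 3*l^5 - 21*l^4 - 123*l^3 + 1089*l^2 - 1080*l - 2268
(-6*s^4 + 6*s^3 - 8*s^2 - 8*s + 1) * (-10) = 60*s^4 - 60*s^3 + 80*s^2 + 80*s - 10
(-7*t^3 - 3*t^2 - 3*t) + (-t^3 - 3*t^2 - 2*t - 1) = -8*t^3 - 6*t^2 - 5*t - 1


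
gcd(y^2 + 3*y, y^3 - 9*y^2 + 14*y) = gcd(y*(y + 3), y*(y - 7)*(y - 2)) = y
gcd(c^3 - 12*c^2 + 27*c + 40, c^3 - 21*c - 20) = c^2 - 4*c - 5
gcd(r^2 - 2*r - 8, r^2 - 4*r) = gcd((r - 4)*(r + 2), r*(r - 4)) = r - 4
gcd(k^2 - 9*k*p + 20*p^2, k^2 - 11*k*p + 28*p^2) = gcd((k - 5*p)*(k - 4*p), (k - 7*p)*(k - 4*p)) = -k + 4*p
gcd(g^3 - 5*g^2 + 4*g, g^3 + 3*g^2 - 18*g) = g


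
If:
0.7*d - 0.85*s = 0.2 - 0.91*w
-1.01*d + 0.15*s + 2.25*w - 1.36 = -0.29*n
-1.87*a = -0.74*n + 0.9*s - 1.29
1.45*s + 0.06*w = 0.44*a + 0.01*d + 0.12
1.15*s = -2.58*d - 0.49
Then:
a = 0.33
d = -0.26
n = -0.71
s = 0.16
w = 0.57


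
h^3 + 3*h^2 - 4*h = h*(h - 1)*(h + 4)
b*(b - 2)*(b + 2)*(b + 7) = b^4 + 7*b^3 - 4*b^2 - 28*b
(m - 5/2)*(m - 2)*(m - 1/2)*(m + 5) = m^4 - 71*m^2/4 + 135*m/4 - 25/2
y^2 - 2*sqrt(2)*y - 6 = (y - 3*sqrt(2))*(y + sqrt(2))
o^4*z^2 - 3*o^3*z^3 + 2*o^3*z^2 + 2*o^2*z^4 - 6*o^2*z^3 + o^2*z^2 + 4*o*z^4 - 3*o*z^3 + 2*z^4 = (o - 2*z)*(o - z)*(o*z + z)^2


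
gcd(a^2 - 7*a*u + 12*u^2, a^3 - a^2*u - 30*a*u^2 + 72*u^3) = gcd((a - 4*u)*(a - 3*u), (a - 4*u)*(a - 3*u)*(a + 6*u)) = a^2 - 7*a*u + 12*u^2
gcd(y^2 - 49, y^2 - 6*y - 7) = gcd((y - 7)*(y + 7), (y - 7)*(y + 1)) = y - 7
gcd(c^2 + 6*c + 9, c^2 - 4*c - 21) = c + 3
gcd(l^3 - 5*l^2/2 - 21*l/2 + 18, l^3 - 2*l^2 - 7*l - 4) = l - 4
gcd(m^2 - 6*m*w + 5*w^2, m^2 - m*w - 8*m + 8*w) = -m + w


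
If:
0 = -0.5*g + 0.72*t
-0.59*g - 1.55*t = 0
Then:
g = 0.00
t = 0.00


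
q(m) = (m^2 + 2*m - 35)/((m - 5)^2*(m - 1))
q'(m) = (2*m + 2)/((m - 5)^2*(m - 1)) - (m^2 + 2*m - 35)/((m - 5)^2*(m - 1)^2) - 2*(m^2 + 2*m - 35)/((m - 5)^3*(m - 1))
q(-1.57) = 0.32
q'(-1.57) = 0.23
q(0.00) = 1.40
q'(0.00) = 1.88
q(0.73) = 6.70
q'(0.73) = 27.27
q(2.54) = -2.52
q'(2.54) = 0.35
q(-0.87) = 0.56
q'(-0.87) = 0.48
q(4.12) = -4.05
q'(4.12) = -3.67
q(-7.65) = -0.01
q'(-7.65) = 0.01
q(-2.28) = 0.20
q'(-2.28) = 0.13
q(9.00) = 0.50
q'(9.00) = -0.16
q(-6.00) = 0.01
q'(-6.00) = 0.02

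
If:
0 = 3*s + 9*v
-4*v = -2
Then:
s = -3/2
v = 1/2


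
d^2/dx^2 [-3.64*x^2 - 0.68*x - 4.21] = -7.28000000000000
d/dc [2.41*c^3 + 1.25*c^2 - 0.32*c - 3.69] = 7.23*c^2 + 2.5*c - 0.32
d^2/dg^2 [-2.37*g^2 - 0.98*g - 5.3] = -4.74000000000000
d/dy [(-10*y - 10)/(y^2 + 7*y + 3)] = 10*(y^2 + 2*y + 4)/(y^4 + 14*y^3 + 55*y^2 + 42*y + 9)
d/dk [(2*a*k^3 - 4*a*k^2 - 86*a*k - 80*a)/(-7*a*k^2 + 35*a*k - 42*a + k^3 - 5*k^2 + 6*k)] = 2*a*((-3*k^2 + 4*k + 43)*(7*a*k^2 - 35*a*k + 42*a - k^3 + 5*k^2 - 6*k) + (-k^3 + 2*k^2 + 43*k + 40)*(-14*a*k + 35*a + 3*k^2 - 10*k + 6))/(7*a*k^2 - 35*a*k + 42*a - k^3 + 5*k^2 - 6*k)^2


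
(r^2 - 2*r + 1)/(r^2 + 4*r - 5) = (r - 1)/(r + 5)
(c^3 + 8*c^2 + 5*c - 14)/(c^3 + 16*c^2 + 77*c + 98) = (c - 1)/(c + 7)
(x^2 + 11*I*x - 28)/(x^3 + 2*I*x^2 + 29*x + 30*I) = (x^2 + 11*I*x - 28)/(x^3 + 2*I*x^2 + 29*x + 30*I)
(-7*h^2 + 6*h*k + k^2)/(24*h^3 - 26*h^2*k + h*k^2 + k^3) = (-7*h - k)/(24*h^2 - 2*h*k - k^2)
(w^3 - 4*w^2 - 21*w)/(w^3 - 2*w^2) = (w^2 - 4*w - 21)/(w*(w - 2))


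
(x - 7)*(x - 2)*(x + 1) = x^3 - 8*x^2 + 5*x + 14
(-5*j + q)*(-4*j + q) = 20*j^2 - 9*j*q + q^2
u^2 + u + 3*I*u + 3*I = (u + 1)*(u + 3*I)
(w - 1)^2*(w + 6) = w^3 + 4*w^2 - 11*w + 6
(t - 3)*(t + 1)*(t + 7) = t^3 + 5*t^2 - 17*t - 21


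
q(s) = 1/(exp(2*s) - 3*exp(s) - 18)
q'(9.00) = 0.00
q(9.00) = 0.00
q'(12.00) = 0.00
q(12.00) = 0.00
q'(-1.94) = 0.00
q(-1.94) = -0.05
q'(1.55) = -0.31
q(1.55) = -0.10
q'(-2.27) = 0.00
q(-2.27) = -0.05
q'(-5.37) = 0.00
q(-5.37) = -0.06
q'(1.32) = -0.07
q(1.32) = -0.07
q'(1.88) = -2.37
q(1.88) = 0.19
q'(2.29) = -0.07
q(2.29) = 0.02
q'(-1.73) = 0.00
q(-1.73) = -0.05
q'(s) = (-2*exp(2*s) + 3*exp(s))/(exp(2*s) - 3*exp(s) - 18)^2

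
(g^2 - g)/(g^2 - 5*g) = (g - 1)/(g - 5)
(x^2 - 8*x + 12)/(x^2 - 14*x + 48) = (x - 2)/(x - 8)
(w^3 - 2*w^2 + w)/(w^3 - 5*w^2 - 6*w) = (-w^2 + 2*w - 1)/(-w^2 + 5*w + 6)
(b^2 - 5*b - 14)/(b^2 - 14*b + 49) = (b + 2)/(b - 7)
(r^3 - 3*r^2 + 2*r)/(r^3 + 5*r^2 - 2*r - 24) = r*(r - 1)/(r^2 + 7*r + 12)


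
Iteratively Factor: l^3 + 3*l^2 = (l + 3)*(l^2) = l*(l + 3)*(l)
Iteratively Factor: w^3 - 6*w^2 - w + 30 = (w - 3)*(w^2 - 3*w - 10) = (w - 3)*(w + 2)*(w - 5)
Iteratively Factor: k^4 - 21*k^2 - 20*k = (k - 5)*(k^3 + 5*k^2 + 4*k) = (k - 5)*(k + 1)*(k^2 + 4*k) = (k - 5)*(k + 1)*(k + 4)*(k)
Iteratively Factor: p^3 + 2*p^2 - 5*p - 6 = (p + 1)*(p^2 + p - 6) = (p + 1)*(p + 3)*(p - 2)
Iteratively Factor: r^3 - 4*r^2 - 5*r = (r)*(r^2 - 4*r - 5) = r*(r - 5)*(r + 1)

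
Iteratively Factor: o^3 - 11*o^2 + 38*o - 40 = (o - 4)*(o^2 - 7*o + 10) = (o - 5)*(o - 4)*(o - 2)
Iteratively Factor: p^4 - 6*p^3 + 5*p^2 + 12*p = (p - 3)*(p^3 - 3*p^2 - 4*p) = (p - 4)*(p - 3)*(p^2 + p) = (p - 4)*(p - 3)*(p + 1)*(p)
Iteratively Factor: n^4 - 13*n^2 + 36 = (n - 3)*(n^3 + 3*n^2 - 4*n - 12) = (n - 3)*(n - 2)*(n^2 + 5*n + 6) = (n - 3)*(n - 2)*(n + 3)*(n + 2)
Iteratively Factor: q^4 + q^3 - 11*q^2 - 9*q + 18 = (q + 3)*(q^3 - 2*q^2 - 5*q + 6) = (q + 2)*(q + 3)*(q^2 - 4*q + 3) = (q - 1)*(q + 2)*(q + 3)*(q - 3)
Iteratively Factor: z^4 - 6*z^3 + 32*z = (z)*(z^3 - 6*z^2 + 32) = z*(z - 4)*(z^2 - 2*z - 8) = z*(z - 4)^2*(z + 2)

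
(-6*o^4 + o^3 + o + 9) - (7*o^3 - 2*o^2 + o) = -6*o^4 - 6*o^3 + 2*o^2 + 9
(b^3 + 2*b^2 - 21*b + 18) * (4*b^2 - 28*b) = 4*b^5 - 20*b^4 - 140*b^3 + 660*b^2 - 504*b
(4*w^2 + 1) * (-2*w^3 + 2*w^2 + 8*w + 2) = -8*w^5 + 8*w^4 + 30*w^3 + 10*w^2 + 8*w + 2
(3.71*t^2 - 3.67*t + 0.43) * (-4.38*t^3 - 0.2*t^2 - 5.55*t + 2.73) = -16.2498*t^5 + 15.3326*t^4 - 21.7399*t^3 + 30.4108*t^2 - 12.4056*t + 1.1739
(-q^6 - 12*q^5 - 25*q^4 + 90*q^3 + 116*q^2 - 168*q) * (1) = -q^6 - 12*q^5 - 25*q^4 + 90*q^3 + 116*q^2 - 168*q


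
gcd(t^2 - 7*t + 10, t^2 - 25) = t - 5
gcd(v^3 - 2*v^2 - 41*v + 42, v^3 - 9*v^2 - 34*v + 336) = v^2 - v - 42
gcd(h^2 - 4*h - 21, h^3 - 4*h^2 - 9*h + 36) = h + 3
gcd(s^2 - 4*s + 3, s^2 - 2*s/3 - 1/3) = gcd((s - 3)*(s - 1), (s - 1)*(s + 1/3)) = s - 1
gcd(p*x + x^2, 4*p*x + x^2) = x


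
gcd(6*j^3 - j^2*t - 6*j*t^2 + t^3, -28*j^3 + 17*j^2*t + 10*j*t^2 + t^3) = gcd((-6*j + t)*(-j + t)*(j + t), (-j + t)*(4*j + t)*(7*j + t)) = -j + t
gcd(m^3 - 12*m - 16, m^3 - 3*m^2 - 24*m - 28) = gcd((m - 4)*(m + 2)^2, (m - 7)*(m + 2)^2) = m^2 + 4*m + 4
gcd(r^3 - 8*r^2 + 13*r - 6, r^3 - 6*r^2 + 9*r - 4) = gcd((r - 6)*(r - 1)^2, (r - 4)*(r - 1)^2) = r^2 - 2*r + 1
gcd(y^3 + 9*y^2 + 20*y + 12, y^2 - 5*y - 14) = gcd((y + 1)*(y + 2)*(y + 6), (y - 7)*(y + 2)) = y + 2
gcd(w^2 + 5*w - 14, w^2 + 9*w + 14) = w + 7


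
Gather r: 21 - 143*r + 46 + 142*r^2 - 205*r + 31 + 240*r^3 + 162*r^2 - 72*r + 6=240*r^3 + 304*r^2 - 420*r + 104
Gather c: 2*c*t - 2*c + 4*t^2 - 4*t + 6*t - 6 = c*(2*t - 2) + 4*t^2 + 2*t - 6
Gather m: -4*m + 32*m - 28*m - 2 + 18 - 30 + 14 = 0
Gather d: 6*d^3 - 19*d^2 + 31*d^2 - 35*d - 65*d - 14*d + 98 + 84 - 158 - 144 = 6*d^3 + 12*d^2 - 114*d - 120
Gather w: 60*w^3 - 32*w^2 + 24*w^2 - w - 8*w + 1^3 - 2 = 60*w^3 - 8*w^2 - 9*w - 1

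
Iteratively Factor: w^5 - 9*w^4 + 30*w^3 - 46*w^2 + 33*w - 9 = (w - 1)*(w^4 - 8*w^3 + 22*w^2 - 24*w + 9) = (w - 3)*(w - 1)*(w^3 - 5*w^2 + 7*w - 3) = (w - 3)*(w - 1)^2*(w^2 - 4*w + 3) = (w - 3)*(w - 1)^3*(w - 3)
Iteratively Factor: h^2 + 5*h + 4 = (h + 4)*(h + 1)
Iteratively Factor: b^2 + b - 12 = (b - 3)*(b + 4)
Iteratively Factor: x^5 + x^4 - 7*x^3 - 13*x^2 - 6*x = (x + 1)*(x^4 - 7*x^2 - 6*x) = (x + 1)*(x + 2)*(x^3 - 2*x^2 - 3*x) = (x - 3)*(x + 1)*(x + 2)*(x^2 + x) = (x - 3)*(x + 1)^2*(x + 2)*(x)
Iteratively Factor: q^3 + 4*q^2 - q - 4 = (q + 4)*(q^2 - 1) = (q + 1)*(q + 4)*(q - 1)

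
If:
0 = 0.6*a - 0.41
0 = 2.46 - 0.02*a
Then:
No Solution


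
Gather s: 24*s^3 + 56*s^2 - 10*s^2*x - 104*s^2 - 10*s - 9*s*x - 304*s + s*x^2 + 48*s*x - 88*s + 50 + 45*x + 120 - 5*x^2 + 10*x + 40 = 24*s^3 + s^2*(-10*x - 48) + s*(x^2 + 39*x - 402) - 5*x^2 + 55*x + 210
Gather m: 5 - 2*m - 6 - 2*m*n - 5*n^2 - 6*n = m*(-2*n - 2) - 5*n^2 - 6*n - 1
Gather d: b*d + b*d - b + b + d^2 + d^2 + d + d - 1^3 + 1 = 2*d^2 + d*(2*b + 2)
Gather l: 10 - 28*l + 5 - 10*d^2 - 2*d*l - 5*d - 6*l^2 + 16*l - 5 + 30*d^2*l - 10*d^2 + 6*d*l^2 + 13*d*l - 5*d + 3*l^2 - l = -20*d^2 - 10*d + l^2*(6*d - 3) + l*(30*d^2 + 11*d - 13) + 10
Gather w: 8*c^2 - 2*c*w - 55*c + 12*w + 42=8*c^2 - 55*c + w*(12 - 2*c) + 42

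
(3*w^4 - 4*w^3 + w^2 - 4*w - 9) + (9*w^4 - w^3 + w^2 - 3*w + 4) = 12*w^4 - 5*w^3 + 2*w^2 - 7*w - 5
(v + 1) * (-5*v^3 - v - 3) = -5*v^4 - 5*v^3 - v^2 - 4*v - 3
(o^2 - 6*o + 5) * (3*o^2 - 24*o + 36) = 3*o^4 - 42*o^3 + 195*o^2 - 336*o + 180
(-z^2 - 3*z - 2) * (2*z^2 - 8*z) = -2*z^4 + 2*z^3 + 20*z^2 + 16*z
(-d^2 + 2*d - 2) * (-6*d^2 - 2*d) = 6*d^4 - 10*d^3 + 8*d^2 + 4*d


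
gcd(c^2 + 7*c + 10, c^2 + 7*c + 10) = c^2 + 7*c + 10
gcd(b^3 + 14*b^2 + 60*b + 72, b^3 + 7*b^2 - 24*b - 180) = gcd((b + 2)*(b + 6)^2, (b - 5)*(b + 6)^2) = b^2 + 12*b + 36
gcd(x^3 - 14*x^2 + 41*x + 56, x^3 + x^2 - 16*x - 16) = x + 1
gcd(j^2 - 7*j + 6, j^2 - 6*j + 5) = j - 1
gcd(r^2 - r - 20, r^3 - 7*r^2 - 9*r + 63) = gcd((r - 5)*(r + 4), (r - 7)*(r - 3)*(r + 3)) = 1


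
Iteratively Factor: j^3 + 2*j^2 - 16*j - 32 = (j - 4)*(j^2 + 6*j + 8) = (j - 4)*(j + 4)*(j + 2)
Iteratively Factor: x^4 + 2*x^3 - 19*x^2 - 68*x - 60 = (x - 5)*(x^3 + 7*x^2 + 16*x + 12) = (x - 5)*(x + 3)*(x^2 + 4*x + 4) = (x - 5)*(x + 2)*(x + 3)*(x + 2)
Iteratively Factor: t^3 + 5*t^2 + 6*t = (t + 2)*(t^2 + 3*t) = (t + 2)*(t + 3)*(t)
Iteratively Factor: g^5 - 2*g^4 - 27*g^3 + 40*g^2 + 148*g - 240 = (g - 2)*(g^4 - 27*g^2 - 14*g + 120) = (g - 2)^2*(g^3 + 2*g^2 - 23*g - 60) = (g - 2)^2*(g + 4)*(g^2 - 2*g - 15) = (g - 2)^2*(g + 3)*(g + 4)*(g - 5)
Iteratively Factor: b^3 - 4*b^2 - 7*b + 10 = (b + 2)*(b^2 - 6*b + 5) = (b - 1)*(b + 2)*(b - 5)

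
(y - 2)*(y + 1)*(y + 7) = y^3 + 6*y^2 - 9*y - 14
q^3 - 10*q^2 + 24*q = q*(q - 6)*(q - 4)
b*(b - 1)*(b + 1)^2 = b^4 + b^3 - b^2 - b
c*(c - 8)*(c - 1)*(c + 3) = c^4 - 6*c^3 - 19*c^2 + 24*c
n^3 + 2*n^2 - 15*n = n*(n - 3)*(n + 5)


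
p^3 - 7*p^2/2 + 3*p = p*(p - 2)*(p - 3/2)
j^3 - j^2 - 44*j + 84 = (j - 6)*(j - 2)*(j + 7)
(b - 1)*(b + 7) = b^2 + 6*b - 7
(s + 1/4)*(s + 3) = s^2 + 13*s/4 + 3/4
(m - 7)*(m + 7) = m^2 - 49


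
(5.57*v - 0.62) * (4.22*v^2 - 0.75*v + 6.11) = 23.5054*v^3 - 6.7939*v^2 + 34.4977*v - 3.7882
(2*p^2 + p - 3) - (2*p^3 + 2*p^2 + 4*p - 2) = -2*p^3 - 3*p - 1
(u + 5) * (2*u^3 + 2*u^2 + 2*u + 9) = 2*u^4 + 12*u^3 + 12*u^2 + 19*u + 45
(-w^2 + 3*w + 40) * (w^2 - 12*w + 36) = -w^4 + 15*w^3 - 32*w^2 - 372*w + 1440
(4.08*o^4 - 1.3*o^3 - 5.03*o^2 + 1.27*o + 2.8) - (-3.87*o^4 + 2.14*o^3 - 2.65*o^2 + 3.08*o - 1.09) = 7.95*o^4 - 3.44*o^3 - 2.38*o^2 - 1.81*o + 3.89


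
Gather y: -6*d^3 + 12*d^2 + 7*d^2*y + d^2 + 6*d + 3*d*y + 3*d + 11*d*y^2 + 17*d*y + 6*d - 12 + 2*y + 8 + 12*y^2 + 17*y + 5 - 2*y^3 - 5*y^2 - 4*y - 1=-6*d^3 + 13*d^2 + 15*d - 2*y^3 + y^2*(11*d + 7) + y*(7*d^2 + 20*d + 15)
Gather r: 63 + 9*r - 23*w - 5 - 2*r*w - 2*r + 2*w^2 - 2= r*(7 - 2*w) + 2*w^2 - 23*w + 56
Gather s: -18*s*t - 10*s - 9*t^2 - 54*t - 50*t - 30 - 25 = s*(-18*t - 10) - 9*t^2 - 104*t - 55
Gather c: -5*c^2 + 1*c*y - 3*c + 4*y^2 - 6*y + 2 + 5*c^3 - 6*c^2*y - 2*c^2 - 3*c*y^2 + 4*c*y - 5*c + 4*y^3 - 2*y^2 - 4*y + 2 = 5*c^3 + c^2*(-6*y - 7) + c*(-3*y^2 + 5*y - 8) + 4*y^3 + 2*y^2 - 10*y + 4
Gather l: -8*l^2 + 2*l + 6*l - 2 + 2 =-8*l^2 + 8*l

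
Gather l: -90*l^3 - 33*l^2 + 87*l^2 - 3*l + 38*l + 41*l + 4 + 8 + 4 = -90*l^3 + 54*l^2 + 76*l + 16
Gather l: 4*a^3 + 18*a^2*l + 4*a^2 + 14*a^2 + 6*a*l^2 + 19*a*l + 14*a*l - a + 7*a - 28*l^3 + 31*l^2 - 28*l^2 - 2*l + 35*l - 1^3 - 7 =4*a^3 + 18*a^2 + 6*a - 28*l^3 + l^2*(6*a + 3) + l*(18*a^2 + 33*a + 33) - 8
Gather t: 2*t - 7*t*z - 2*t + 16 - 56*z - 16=-7*t*z - 56*z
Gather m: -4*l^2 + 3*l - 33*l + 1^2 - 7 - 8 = -4*l^2 - 30*l - 14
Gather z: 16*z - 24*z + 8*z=0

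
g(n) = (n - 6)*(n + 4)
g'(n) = 2*n - 2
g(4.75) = -10.94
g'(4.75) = 7.50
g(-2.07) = -15.58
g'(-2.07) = -6.14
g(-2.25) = -14.44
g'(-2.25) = -6.50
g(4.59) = -12.11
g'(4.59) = 7.18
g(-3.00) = -9.00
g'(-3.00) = -8.00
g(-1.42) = -19.14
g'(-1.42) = -4.84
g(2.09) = -23.81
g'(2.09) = 2.18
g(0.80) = -24.96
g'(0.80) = -0.40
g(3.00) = -21.00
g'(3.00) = 4.00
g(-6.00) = 24.00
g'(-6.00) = -14.00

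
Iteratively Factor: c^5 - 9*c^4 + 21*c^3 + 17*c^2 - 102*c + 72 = (c - 3)*(c^4 - 6*c^3 + 3*c^2 + 26*c - 24) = (c - 4)*(c - 3)*(c^3 - 2*c^2 - 5*c + 6) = (c - 4)*(c - 3)*(c - 1)*(c^2 - c - 6) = (c - 4)*(c - 3)*(c - 1)*(c + 2)*(c - 3)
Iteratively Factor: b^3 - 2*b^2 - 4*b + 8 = (b - 2)*(b^2 - 4) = (b - 2)^2*(b + 2)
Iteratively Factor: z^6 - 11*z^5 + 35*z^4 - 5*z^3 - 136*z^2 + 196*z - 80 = (z - 4)*(z^5 - 7*z^4 + 7*z^3 + 23*z^2 - 44*z + 20) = (z - 4)*(z - 2)*(z^4 - 5*z^3 - 3*z^2 + 17*z - 10) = (z - 4)*(z - 2)*(z + 2)*(z^3 - 7*z^2 + 11*z - 5) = (z - 4)*(z - 2)*(z - 1)*(z + 2)*(z^2 - 6*z + 5) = (z - 4)*(z - 2)*(z - 1)^2*(z + 2)*(z - 5)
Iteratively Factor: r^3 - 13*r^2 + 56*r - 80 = (r - 5)*(r^2 - 8*r + 16) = (r - 5)*(r - 4)*(r - 4)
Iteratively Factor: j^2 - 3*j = (j)*(j - 3)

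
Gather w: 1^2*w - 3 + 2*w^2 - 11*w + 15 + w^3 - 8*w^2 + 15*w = w^3 - 6*w^2 + 5*w + 12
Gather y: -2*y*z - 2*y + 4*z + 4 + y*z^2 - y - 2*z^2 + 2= y*(z^2 - 2*z - 3) - 2*z^2 + 4*z + 6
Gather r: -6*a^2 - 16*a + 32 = -6*a^2 - 16*a + 32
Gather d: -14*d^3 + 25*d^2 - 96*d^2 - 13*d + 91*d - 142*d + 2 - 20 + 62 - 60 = -14*d^3 - 71*d^2 - 64*d - 16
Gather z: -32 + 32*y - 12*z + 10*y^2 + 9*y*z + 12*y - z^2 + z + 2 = 10*y^2 + 44*y - z^2 + z*(9*y - 11) - 30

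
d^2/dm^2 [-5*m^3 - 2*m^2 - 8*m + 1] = -30*m - 4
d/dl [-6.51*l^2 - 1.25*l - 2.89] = -13.02*l - 1.25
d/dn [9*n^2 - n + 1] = 18*n - 1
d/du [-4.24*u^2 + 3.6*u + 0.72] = 3.6 - 8.48*u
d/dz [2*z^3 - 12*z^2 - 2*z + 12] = 6*z^2 - 24*z - 2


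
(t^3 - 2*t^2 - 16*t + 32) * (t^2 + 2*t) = t^5 - 20*t^3 + 64*t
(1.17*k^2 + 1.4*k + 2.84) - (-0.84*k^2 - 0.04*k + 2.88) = 2.01*k^2 + 1.44*k - 0.04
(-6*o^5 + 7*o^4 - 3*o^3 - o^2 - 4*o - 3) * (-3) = 18*o^5 - 21*o^4 + 9*o^3 + 3*o^2 + 12*o + 9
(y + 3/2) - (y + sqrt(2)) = 3/2 - sqrt(2)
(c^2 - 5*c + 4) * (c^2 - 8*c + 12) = c^4 - 13*c^3 + 56*c^2 - 92*c + 48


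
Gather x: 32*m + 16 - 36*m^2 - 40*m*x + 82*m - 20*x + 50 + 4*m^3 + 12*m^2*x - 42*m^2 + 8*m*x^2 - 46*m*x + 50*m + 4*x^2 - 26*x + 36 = 4*m^3 - 78*m^2 + 164*m + x^2*(8*m + 4) + x*(12*m^2 - 86*m - 46) + 102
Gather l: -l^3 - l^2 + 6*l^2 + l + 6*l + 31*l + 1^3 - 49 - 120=-l^3 + 5*l^2 + 38*l - 168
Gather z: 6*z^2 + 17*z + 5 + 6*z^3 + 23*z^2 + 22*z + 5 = 6*z^3 + 29*z^2 + 39*z + 10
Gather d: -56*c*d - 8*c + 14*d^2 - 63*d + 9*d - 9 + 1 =-8*c + 14*d^2 + d*(-56*c - 54) - 8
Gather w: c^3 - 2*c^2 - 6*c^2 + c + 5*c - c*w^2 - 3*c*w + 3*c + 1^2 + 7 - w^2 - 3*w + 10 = c^3 - 8*c^2 + 9*c + w^2*(-c - 1) + w*(-3*c - 3) + 18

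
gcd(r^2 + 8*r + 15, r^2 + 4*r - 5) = r + 5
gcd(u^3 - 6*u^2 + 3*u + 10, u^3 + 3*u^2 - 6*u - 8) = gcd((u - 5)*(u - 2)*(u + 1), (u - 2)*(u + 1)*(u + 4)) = u^2 - u - 2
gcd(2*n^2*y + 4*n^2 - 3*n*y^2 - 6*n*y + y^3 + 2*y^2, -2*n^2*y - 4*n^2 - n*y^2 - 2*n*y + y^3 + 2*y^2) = -2*n*y - 4*n + y^2 + 2*y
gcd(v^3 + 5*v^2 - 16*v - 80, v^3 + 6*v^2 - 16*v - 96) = v^2 - 16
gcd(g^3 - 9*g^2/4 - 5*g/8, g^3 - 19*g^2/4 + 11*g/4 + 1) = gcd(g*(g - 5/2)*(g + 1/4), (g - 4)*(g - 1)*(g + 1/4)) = g + 1/4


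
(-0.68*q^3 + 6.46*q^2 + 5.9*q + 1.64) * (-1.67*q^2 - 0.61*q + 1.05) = 1.1356*q^5 - 10.3734*q^4 - 14.5076*q^3 + 0.4452*q^2 + 5.1946*q + 1.722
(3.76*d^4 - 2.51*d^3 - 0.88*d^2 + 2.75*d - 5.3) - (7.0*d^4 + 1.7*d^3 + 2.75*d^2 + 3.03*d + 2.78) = -3.24*d^4 - 4.21*d^3 - 3.63*d^2 - 0.28*d - 8.08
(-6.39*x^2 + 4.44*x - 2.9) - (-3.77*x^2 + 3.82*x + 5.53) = -2.62*x^2 + 0.620000000000001*x - 8.43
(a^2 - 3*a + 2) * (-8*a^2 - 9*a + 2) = -8*a^4 + 15*a^3 + 13*a^2 - 24*a + 4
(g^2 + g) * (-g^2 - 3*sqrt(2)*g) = -g^4 - 3*sqrt(2)*g^3 - g^3 - 3*sqrt(2)*g^2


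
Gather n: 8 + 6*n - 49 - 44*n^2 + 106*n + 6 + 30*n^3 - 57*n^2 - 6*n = 30*n^3 - 101*n^2 + 106*n - 35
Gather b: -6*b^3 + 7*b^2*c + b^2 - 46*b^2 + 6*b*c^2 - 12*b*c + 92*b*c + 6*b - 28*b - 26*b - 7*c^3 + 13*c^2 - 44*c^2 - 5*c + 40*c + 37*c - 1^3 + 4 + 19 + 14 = -6*b^3 + b^2*(7*c - 45) + b*(6*c^2 + 80*c - 48) - 7*c^3 - 31*c^2 + 72*c + 36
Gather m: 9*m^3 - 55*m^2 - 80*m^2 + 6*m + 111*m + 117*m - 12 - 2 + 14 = 9*m^3 - 135*m^2 + 234*m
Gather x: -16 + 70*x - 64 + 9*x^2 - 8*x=9*x^2 + 62*x - 80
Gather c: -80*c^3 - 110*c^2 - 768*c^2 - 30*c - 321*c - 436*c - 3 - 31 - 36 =-80*c^3 - 878*c^2 - 787*c - 70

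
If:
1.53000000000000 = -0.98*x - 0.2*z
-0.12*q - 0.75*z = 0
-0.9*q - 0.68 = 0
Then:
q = -0.76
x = -1.59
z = 0.12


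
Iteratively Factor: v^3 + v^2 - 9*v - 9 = (v + 1)*(v^2 - 9) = (v + 1)*(v + 3)*(v - 3)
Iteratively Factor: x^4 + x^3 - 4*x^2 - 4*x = (x + 1)*(x^3 - 4*x) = (x - 2)*(x + 1)*(x^2 + 2*x) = x*(x - 2)*(x + 1)*(x + 2)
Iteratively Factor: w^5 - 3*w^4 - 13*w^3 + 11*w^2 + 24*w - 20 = (w - 5)*(w^4 + 2*w^3 - 3*w^2 - 4*w + 4) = (w - 5)*(w - 1)*(w^3 + 3*w^2 - 4) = (w - 5)*(w - 1)*(w + 2)*(w^2 + w - 2) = (w - 5)*(w - 1)*(w + 2)^2*(w - 1)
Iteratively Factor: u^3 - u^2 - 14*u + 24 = (u - 2)*(u^2 + u - 12) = (u - 2)*(u + 4)*(u - 3)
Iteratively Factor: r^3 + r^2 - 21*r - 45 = (r - 5)*(r^2 + 6*r + 9) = (r - 5)*(r + 3)*(r + 3)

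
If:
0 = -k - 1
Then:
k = -1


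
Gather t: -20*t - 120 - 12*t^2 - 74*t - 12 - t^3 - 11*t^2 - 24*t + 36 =-t^3 - 23*t^2 - 118*t - 96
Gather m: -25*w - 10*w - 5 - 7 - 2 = -35*w - 14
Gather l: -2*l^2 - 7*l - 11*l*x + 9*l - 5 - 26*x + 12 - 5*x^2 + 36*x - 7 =-2*l^2 + l*(2 - 11*x) - 5*x^2 + 10*x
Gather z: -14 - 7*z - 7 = -7*z - 21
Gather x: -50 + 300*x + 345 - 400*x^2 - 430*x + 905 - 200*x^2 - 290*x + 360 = -600*x^2 - 420*x + 1560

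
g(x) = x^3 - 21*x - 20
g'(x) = 3*x^2 - 21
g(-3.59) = 9.12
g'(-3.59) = 17.66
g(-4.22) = -6.53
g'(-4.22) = 32.43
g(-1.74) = 11.27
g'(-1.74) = -11.92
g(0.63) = -32.98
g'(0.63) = -19.81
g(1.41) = -46.81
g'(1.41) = -15.04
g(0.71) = -34.55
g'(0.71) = -19.49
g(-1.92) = 13.24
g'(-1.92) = -9.94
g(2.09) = -54.76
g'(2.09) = -7.90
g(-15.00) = -3080.00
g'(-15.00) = 654.00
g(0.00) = -20.00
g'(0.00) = -21.00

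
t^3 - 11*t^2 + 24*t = t*(t - 8)*(t - 3)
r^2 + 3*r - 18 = (r - 3)*(r + 6)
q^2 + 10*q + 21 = (q + 3)*(q + 7)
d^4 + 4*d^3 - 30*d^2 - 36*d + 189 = (d - 3)^2*(d + 3)*(d + 7)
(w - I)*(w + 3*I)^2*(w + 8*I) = w^4 + 13*I*w^3 - 43*w^2 - 15*I*w - 72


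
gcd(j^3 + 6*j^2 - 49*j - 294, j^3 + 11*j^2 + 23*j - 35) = j + 7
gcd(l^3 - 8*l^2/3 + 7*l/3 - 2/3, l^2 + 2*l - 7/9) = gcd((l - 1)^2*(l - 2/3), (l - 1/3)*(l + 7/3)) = 1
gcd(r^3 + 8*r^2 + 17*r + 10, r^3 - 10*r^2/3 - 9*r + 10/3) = r + 2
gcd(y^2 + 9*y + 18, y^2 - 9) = y + 3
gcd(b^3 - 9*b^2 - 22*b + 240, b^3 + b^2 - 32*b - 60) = b^2 - b - 30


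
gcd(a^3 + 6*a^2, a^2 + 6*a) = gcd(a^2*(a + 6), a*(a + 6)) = a^2 + 6*a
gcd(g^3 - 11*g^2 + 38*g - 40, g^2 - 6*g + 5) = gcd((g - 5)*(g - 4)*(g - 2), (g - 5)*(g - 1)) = g - 5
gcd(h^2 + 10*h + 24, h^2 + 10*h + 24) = h^2 + 10*h + 24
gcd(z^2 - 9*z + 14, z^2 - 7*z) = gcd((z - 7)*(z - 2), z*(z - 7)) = z - 7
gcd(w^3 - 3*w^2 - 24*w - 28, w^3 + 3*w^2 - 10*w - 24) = w + 2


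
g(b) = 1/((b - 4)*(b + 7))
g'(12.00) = 0.00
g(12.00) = 0.01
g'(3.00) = -0.09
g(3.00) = -0.10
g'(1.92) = -0.02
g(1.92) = -0.05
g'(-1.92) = 0.00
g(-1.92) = -0.03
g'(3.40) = -0.25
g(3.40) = -0.16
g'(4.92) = -0.11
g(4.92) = 0.09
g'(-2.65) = 0.00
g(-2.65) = -0.03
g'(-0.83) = -0.00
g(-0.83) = -0.03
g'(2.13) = -0.02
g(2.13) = -0.06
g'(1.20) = -0.01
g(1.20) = -0.04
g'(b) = -1/((b - 4)*(b + 7)^2) - 1/((b - 4)^2*(b + 7)) = (-2*b - 3)/(b^4 + 6*b^3 - 47*b^2 - 168*b + 784)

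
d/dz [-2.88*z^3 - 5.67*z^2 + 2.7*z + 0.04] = -8.64*z^2 - 11.34*z + 2.7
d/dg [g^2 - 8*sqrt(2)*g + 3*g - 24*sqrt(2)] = 2*g - 8*sqrt(2) + 3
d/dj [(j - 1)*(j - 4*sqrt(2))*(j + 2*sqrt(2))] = 3*j^2 - 4*sqrt(2)*j - 2*j - 16 + 2*sqrt(2)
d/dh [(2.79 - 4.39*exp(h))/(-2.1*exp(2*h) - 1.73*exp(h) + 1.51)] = (-9.219*exp(2*h) + 11.718*exp(h) - 1.8022)*exp(h)/(4.41*exp(4*h) + 7.266*exp(3*h) - 3.3491*exp(2*h) - 5.2246*exp(h) + 2.2801)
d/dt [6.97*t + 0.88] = 6.97000000000000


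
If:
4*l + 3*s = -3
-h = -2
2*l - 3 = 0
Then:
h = 2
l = 3/2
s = -3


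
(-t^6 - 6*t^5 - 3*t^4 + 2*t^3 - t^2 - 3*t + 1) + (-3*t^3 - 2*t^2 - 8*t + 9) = -t^6 - 6*t^5 - 3*t^4 - t^3 - 3*t^2 - 11*t + 10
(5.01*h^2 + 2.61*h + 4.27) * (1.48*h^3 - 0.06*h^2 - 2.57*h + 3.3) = 7.4148*h^5 + 3.5622*h^4 - 6.7127*h^3 + 9.5691*h^2 - 2.3609*h + 14.091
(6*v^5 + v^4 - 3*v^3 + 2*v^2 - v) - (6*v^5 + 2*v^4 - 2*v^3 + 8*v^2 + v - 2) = -v^4 - v^3 - 6*v^2 - 2*v + 2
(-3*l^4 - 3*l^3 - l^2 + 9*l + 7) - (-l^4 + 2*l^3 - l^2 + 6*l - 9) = -2*l^4 - 5*l^3 + 3*l + 16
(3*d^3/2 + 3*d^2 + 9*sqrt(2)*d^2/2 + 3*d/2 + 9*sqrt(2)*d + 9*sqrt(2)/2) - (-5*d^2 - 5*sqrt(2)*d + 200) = 3*d^3/2 + 9*sqrt(2)*d^2/2 + 8*d^2 + 3*d/2 + 14*sqrt(2)*d - 200 + 9*sqrt(2)/2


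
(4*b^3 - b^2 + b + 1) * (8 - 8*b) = -32*b^4 + 40*b^3 - 16*b^2 + 8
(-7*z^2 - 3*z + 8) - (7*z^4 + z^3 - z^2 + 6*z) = -7*z^4 - z^3 - 6*z^2 - 9*z + 8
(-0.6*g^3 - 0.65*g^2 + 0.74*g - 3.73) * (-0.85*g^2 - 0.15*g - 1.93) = 0.51*g^5 + 0.6425*g^4 + 0.6265*g^3 + 4.314*g^2 - 0.8687*g + 7.1989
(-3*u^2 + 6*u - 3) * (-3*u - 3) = 9*u^3 - 9*u^2 - 9*u + 9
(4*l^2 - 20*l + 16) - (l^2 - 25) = 3*l^2 - 20*l + 41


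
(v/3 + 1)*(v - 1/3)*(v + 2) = v^3/3 + 14*v^2/9 + 13*v/9 - 2/3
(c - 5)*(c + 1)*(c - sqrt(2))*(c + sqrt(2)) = c^4 - 4*c^3 - 7*c^2 + 8*c + 10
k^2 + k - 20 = (k - 4)*(k + 5)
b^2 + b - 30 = (b - 5)*(b + 6)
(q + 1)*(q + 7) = q^2 + 8*q + 7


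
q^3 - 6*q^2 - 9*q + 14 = (q - 7)*(q - 1)*(q + 2)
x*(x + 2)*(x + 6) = x^3 + 8*x^2 + 12*x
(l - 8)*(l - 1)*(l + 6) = l^3 - 3*l^2 - 46*l + 48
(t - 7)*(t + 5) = t^2 - 2*t - 35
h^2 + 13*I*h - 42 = (h + 6*I)*(h + 7*I)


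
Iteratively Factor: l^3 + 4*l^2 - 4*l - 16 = (l + 2)*(l^2 + 2*l - 8) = (l - 2)*(l + 2)*(l + 4)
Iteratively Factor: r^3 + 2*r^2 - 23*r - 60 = (r + 4)*(r^2 - 2*r - 15) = (r + 3)*(r + 4)*(r - 5)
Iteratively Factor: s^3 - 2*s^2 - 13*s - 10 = (s + 2)*(s^2 - 4*s - 5) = (s + 1)*(s + 2)*(s - 5)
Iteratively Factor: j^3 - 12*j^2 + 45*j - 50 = (j - 5)*(j^2 - 7*j + 10) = (j - 5)*(j - 2)*(j - 5)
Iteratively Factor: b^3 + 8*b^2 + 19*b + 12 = (b + 1)*(b^2 + 7*b + 12) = (b + 1)*(b + 3)*(b + 4)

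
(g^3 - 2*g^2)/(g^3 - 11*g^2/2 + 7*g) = 2*g/(2*g - 7)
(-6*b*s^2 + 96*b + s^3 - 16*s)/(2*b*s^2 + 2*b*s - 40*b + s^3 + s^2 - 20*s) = (-6*b*s - 24*b + s^2 + 4*s)/(2*b*s + 10*b + s^2 + 5*s)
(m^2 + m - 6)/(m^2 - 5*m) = (m^2 + m - 6)/(m*(m - 5))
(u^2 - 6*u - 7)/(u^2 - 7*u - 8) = (u - 7)/(u - 8)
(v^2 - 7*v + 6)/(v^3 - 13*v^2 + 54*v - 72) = (v - 1)/(v^2 - 7*v + 12)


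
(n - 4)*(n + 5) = n^2 + n - 20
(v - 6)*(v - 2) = v^2 - 8*v + 12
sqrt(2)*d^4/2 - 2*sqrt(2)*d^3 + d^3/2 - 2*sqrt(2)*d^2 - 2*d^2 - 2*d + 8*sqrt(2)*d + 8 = (d - 4)*(d - 2)*(d + 2)*(sqrt(2)*d/2 + 1/2)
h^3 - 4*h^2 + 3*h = h*(h - 3)*(h - 1)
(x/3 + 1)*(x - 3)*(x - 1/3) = x^3/3 - x^2/9 - 3*x + 1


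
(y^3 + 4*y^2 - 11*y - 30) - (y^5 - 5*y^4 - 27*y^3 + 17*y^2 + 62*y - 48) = -y^5 + 5*y^4 + 28*y^3 - 13*y^2 - 73*y + 18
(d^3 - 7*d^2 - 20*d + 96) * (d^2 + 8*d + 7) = d^5 + d^4 - 69*d^3 - 113*d^2 + 628*d + 672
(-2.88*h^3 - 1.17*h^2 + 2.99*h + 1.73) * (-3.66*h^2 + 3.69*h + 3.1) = 10.5408*h^5 - 6.345*h^4 - 24.1887*h^3 + 1.0743*h^2 + 15.6527*h + 5.363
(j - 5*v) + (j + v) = 2*j - 4*v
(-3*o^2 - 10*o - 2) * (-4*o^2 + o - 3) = 12*o^4 + 37*o^3 + 7*o^2 + 28*o + 6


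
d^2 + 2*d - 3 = (d - 1)*(d + 3)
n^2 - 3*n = n*(n - 3)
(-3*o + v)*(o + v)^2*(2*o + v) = -6*o^4 - 13*o^3*v - 7*o^2*v^2 + o*v^3 + v^4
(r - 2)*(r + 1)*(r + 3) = r^3 + 2*r^2 - 5*r - 6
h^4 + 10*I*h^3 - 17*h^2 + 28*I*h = h*(h - I)*(h + 4*I)*(h + 7*I)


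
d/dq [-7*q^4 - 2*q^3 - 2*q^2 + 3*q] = -28*q^3 - 6*q^2 - 4*q + 3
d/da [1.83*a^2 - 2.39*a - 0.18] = 3.66*a - 2.39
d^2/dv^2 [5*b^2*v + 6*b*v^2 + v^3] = 12*b + 6*v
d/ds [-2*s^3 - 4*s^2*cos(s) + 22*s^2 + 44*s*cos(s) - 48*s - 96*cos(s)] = 4*s^2*sin(s) - 6*s^2 - 44*s*sin(s) - 8*s*cos(s) + 44*s + 96*sin(s) + 44*cos(s) - 48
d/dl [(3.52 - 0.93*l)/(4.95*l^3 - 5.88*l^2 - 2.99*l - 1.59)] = (9.207*l^3 - 57.7404*l^2 + 41.3952*l + 12.0035)/(24.5025*l^6 - 58.212*l^5 + 4.97339999999999*l^4 + 19.4214*l^3 + 27.6385*l^2 + 9.5082*l + 2.5281)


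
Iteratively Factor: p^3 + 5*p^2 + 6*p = (p + 2)*(p^2 + 3*p) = (p + 2)*(p + 3)*(p)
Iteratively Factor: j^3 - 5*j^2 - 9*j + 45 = (j - 3)*(j^2 - 2*j - 15) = (j - 3)*(j + 3)*(j - 5)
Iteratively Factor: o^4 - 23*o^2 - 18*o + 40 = (o + 4)*(o^3 - 4*o^2 - 7*o + 10) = (o - 5)*(o + 4)*(o^2 + o - 2) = (o - 5)*(o + 2)*(o + 4)*(o - 1)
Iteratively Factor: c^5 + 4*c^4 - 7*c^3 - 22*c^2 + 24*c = (c)*(c^4 + 4*c^3 - 7*c^2 - 22*c + 24) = c*(c - 2)*(c^3 + 6*c^2 + 5*c - 12) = c*(c - 2)*(c + 4)*(c^2 + 2*c - 3) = c*(c - 2)*(c - 1)*(c + 4)*(c + 3)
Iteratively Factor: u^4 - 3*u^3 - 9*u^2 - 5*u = (u + 1)*(u^3 - 4*u^2 - 5*u) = u*(u + 1)*(u^2 - 4*u - 5) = u*(u + 1)^2*(u - 5)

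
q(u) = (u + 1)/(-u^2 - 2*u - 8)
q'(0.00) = -0.09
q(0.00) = -0.12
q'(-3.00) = -0.02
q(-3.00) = 0.18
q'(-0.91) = -0.14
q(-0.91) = -0.01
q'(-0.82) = -0.14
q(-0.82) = -0.03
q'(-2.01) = -0.09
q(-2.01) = 0.13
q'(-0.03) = -0.10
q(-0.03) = -0.12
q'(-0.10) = -0.10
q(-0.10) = -0.12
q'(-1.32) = -0.14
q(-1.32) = 0.05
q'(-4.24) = 0.01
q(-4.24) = 0.19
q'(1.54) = -0.00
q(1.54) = -0.19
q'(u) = (u + 1)*(2*u + 2)/(-u^2 - 2*u - 8)^2 + 1/(-u^2 - 2*u - 8)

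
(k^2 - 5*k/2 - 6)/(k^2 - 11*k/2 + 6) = (2*k + 3)/(2*k - 3)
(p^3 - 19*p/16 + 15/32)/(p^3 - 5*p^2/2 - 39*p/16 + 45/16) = (p - 1/2)/(p - 3)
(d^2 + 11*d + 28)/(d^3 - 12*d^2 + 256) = (d + 7)/(d^2 - 16*d + 64)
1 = 1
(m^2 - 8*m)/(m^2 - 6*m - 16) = m/(m + 2)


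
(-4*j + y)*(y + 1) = -4*j*y - 4*j + y^2 + y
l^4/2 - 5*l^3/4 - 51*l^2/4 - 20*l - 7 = (l/2 + 1)*(l - 7)*(l + 1/2)*(l + 2)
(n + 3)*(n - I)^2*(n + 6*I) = n^4 + 3*n^3 + 4*I*n^3 + 11*n^2 + 12*I*n^2 + 33*n - 6*I*n - 18*I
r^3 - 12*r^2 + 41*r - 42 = (r - 7)*(r - 3)*(r - 2)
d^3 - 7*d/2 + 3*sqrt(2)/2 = (d - sqrt(2))*(d - sqrt(2)/2)*(d + 3*sqrt(2)/2)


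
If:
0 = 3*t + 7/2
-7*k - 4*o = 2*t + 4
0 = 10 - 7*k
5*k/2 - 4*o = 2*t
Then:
No Solution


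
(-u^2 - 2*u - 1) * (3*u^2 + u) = -3*u^4 - 7*u^3 - 5*u^2 - u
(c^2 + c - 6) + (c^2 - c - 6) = 2*c^2 - 12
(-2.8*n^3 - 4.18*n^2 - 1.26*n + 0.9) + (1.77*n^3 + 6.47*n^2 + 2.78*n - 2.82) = -1.03*n^3 + 2.29*n^2 + 1.52*n - 1.92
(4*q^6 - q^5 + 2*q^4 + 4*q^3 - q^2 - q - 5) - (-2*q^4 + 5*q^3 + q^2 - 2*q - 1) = 4*q^6 - q^5 + 4*q^4 - q^3 - 2*q^2 + q - 4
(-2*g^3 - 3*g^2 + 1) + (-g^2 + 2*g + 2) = -2*g^3 - 4*g^2 + 2*g + 3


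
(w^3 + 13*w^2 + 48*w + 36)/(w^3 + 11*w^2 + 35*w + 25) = (w^2 + 12*w + 36)/(w^2 + 10*w + 25)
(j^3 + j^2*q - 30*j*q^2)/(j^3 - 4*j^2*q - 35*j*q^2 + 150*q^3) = j/(j - 5*q)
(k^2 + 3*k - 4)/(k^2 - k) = (k + 4)/k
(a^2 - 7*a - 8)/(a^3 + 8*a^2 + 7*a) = (a - 8)/(a*(a + 7))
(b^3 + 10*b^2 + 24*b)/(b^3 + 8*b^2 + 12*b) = (b + 4)/(b + 2)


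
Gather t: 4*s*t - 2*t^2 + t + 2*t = -2*t^2 + t*(4*s + 3)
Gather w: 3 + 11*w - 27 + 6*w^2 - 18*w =6*w^2 - 7*w - 24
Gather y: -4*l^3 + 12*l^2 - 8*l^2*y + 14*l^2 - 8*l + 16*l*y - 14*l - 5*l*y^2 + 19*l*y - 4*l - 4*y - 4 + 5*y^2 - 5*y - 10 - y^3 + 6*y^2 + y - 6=-4*l^3 + 26*l^2 - 26*l - y^3 + y^2*(11 - 5*l) + y*(-8*l^2 + 35*l - 8) - 20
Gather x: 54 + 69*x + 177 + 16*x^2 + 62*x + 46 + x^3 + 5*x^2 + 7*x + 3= x^3 + 21*x^2 + 138*x + 280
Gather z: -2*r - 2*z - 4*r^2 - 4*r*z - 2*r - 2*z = -4*r^2 - 4*r + z*(-4*r - 4)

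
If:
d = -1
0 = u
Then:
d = -1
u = 0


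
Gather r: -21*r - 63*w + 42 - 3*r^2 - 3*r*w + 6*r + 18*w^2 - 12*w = -3*r^2 + r*(-3*w - 15) + 18*w^2 - 75*w + 42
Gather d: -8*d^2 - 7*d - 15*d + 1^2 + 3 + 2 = -8*d^2 - 22*d + 6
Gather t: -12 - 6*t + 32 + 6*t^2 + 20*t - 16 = 6*t^2 + 14*t + 4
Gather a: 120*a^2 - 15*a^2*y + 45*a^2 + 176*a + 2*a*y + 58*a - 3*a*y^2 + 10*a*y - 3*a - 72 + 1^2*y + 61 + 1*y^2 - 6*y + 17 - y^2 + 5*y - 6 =a^2*(165 - 15*y) + a*(-3*y^2 + 12*y + 231)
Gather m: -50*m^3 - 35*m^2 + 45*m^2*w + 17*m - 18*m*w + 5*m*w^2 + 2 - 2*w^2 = -50*m^3 + m^2*(45*w - 35) + m*(5*w^2 - 18*w + 17) - 2*w^2 + 2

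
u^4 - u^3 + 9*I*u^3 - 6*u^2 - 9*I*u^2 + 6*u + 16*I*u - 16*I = (u - 1)*(u - I)*(u + 2*I)*(u + 8*I)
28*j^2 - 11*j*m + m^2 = (-7*j + m)*(-4*j + m)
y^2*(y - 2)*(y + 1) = y^4 - y^3 - 2*y^2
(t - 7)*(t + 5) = t^2 - 2*t - 35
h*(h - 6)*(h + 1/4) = h^3 - 23*h^2/4 - 3*h/2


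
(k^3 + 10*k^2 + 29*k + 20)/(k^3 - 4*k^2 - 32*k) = (k^2 + 6*k + 5)/(k*(k - 8))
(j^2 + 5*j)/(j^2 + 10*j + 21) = j*(j + 5)/(j^2 + 10*j + 21)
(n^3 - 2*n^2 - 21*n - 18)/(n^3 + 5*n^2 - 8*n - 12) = (n^2 - 3*n - 18)/(n^2 + 4*n - 12)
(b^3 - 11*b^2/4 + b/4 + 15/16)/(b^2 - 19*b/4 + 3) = (b^2 - 2*b - 5/4)/(b - 4)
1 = 1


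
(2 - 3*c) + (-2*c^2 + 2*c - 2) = -2*c^2 - c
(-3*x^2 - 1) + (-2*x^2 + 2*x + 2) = -5*x^2 + 2*x + 1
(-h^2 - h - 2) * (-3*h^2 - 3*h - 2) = 3*h^4 + 6*h^3 + 11*h^2 + 8*h + 4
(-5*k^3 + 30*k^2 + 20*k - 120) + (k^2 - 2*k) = -5*k^3 + 31*k^2 + 18*k - 120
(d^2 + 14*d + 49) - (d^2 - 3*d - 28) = 17*d + 77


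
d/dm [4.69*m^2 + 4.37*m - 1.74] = 9.38*m + 4.37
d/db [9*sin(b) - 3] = 9*cos(b)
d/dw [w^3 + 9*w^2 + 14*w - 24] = 3*w^2 + 18*w + 14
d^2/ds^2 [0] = 0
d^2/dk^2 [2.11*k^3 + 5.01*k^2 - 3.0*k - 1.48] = 12.66*k + 10.02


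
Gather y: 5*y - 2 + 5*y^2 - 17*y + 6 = 5*y^2 - 12*y + 4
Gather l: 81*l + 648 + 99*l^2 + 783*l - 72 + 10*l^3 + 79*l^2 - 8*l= 10*l^3 + 178*l^2 + 856*l + 576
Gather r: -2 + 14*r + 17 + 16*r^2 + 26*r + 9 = 16*r^2 + 40*r + 24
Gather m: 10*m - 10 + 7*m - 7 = 17*m - 17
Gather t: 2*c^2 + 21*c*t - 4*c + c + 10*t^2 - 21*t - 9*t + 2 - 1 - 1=2*c^2 - 3*c + 10*t^2 + t*(21*c - 30)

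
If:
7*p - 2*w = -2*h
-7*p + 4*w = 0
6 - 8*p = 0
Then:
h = -21/16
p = 3/4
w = 21/16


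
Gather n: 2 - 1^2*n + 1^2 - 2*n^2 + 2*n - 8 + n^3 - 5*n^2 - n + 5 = n^3 - 7*n^2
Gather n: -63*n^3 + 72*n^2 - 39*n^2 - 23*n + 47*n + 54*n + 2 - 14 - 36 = -63*n^3 + 33*n^2 + 78*n - 48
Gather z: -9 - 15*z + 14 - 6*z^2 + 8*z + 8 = -6*z^2 - 7*z + 13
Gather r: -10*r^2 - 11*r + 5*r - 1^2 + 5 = -10*r^2 - 6*r + 4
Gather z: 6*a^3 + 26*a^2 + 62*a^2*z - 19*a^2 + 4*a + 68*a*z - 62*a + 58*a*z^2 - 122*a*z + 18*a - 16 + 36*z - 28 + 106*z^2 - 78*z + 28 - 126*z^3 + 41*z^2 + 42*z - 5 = 6*a^3 + 7*a^2 - 40*a - 126*z^3 + z^2*(58*a + 147) + z*(62*a^2 - 54*a) - 21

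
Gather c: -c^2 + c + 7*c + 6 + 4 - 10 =-c^2 + 8*c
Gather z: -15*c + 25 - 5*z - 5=-15*c - 5*z + 20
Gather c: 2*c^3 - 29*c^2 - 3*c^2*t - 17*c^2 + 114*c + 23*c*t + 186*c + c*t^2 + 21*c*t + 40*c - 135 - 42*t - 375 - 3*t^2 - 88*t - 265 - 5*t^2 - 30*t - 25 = 2*c^3 + c^2*(-3*t - 46) + c*(t^2 + 44*t + 340) - 8*t^2 - 160*t - 800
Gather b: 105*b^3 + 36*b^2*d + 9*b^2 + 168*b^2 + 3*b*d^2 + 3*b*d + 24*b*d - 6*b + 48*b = 105*b^3 + b^2*(36*d + 177) + b*(3*d^2 + 27*d + 42)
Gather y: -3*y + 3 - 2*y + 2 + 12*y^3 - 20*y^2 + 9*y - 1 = 12*y^3 - 20*y^2 + 4*y + 4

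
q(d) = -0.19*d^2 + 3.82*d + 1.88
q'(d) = 3.82 - 0.38*d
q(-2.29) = -7.86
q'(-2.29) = 4.69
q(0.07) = 2.15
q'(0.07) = 3.79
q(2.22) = 9.42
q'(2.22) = 2.98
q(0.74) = 4.60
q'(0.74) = 3.54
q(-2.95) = -11.04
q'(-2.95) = 4.94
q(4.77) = 15.78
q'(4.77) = 2.01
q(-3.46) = -13.61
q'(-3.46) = 5.13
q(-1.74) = -5.34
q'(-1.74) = 4.48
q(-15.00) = -98.17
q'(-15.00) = 9.52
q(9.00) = 20.87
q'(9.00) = 0.40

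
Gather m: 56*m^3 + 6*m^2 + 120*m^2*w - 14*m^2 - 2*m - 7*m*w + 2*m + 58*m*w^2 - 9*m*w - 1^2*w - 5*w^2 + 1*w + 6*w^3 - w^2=56*m^3 + m^2*(120*w - 8) + m*(58*w^2 - 16*w) + 6*w^3 - 6*w^2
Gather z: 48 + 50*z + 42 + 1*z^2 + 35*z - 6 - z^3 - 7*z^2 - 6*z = -z^3 - 6*z^2 + 79*z + 84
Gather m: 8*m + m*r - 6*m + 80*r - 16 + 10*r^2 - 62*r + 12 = m*(r + 2) + 10*r^2 + 18*r - 4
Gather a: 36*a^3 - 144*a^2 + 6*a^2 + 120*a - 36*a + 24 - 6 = 36*a^3 - 138*a^2 + 84*a + 18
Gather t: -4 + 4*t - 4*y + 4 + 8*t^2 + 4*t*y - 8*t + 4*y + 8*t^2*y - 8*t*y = t^2*(8*y + 8) + t*(-4*y - 4)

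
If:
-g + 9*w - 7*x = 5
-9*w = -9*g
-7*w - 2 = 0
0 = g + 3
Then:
No Solution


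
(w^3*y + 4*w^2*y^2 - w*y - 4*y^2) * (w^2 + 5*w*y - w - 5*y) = w^5*y + 9*w^4*y^2 - w^4*y + 20*w^3*y^3 - 9*w^3*y^2 - w^3*y - 20*w^2*y^3 - 9*w^2*y^2 + w^2*y - 20*w*y^3 + 9*w*y^2 + 20*y^3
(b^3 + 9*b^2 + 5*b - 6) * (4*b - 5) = 4*b^4 + 31*b^3 - 25*b^2 - 49*b + 30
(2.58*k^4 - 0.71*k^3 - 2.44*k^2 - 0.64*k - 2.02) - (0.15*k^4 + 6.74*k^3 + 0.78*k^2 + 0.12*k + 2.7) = 2.43*k^4 - 7.45*k^3 - 3.22*k^2 - 0.76*k - 4.72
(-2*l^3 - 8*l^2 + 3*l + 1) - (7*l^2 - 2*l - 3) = -2*l^3 - 15*l^2 + 5*l + 4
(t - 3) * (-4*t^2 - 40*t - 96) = -4*t^3 - 28*t^2 + 24*t + 288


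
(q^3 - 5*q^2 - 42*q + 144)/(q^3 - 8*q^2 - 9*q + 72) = (q + 6)/(q + 3)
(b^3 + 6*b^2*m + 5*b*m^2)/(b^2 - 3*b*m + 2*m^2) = b*(b^2 + 6*b*m + 5*m^2)/(b^2 - 3*b*m + 2*m^2)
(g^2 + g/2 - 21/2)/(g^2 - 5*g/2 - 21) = (g - 3)/(g - 6)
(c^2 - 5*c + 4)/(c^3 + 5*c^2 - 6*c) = (c - 4)/(c*(c + 6))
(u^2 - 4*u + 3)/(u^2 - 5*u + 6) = (u - 1)/(u - 2)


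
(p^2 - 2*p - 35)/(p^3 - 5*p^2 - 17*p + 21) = (p + 5)/(p^2 + 2*p - 3)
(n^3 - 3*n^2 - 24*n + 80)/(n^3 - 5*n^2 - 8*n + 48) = (n + 5)/(n + 3)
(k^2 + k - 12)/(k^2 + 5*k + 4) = (k - 3)/(k + 1)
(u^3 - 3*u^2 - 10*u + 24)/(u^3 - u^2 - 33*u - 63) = (u^2 - 6*u + 8)/(u^2 - 4*u - 21)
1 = 1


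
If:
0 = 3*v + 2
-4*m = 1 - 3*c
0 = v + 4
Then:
No Solution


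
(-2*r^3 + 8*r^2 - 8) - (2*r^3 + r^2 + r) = -4*r^3 + 7*r^2 - r - 8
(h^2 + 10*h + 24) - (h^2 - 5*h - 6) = 15*h + 30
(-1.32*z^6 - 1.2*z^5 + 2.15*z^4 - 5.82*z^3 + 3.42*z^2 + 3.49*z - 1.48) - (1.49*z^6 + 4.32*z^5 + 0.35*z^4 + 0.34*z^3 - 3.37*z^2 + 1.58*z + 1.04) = -2.81*z^6 - 5.52*z^5 + 1.8*z^4 - 6.16*z^3 + 6.79*z^2 + 1.91*z - 2.52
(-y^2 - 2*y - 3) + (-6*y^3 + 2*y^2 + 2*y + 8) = -6*y^3 + y^2 + 5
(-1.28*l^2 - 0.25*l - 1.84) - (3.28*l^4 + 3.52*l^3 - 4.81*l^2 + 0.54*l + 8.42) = -3.28*l^4 - 3.52*l^3 + 3.53*l^2 - 0.79*l - 10.26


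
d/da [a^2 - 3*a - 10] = 2*a - 3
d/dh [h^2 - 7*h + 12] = 2*h - 7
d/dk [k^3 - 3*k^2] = 3*k*(k - 2)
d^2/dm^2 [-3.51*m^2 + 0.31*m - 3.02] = -7.02000000000000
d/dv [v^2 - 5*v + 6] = 2*v - 5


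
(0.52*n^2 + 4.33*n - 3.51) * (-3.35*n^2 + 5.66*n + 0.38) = -1.742*n^4 - 11.5623*n^3 + 36.4639*n^2 - 18.2212*n - 1.3338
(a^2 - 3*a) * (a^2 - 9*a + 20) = a^4 - 12*a^3 + 47*a^2 - 60*a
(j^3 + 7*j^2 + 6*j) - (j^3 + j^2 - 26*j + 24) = 6*j^2 + 32*j - 24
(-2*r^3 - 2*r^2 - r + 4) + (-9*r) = -2*r^3 - 2*r^2 - 10*r + 4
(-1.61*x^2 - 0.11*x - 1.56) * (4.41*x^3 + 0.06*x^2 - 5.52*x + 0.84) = -7.1001*x^5 - 0.5817*x^4 + 2.001*x^3 - 0.8388*x^2 + 8.5188*x - 1.3104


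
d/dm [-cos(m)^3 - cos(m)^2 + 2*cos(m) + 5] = (3*cos(m)^2 + 2*cos(m) - 2)*sin(m)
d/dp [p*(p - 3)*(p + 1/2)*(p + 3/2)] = 4*p^3 - 3*p^2 - 21*p/2 - 9/4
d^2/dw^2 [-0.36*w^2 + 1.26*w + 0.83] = -0.720000000000000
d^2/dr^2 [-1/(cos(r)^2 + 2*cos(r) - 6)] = (8*sin(r)^4 - 60*sin(r)^2 + 9*cos(r) + 3*cos(3*r) + 12)/(2*(-sin(r)^2 + 2*cos(r) - 5)^3)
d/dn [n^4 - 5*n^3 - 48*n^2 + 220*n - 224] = 4*n^3 - 15*n^2 - 96*n + 220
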